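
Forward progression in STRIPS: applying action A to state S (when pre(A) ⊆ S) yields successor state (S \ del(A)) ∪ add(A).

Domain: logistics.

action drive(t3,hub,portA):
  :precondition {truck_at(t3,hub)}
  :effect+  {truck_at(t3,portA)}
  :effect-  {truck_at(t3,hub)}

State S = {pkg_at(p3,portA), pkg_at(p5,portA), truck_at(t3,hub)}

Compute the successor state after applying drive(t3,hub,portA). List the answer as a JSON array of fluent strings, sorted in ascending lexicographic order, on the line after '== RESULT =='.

Progress:
  pre ⊆ S: {truck_at(t3,hub)} ⊆ S  — applicable
  S \ del = {pkg_at(p3,portA), pkg_at(p5,portA)}
  ∪ add   = {pkg_at(p3,portA), pkg_at(p5,portA), truck_at(t3,portA)}

== RESULT ==
["pkg_at(p3,portA)", "pkg_at(p5,portA)", "truck_at(t3,portA)"]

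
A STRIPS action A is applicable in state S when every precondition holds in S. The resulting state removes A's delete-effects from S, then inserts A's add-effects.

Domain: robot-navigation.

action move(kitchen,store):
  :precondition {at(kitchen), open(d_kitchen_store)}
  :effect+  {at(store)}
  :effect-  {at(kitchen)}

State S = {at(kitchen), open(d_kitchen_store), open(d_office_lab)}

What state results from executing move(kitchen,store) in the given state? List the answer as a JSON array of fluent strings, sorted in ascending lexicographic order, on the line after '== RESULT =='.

Compute (S \ del) ∪ add:
  pre ⊆ S: {at(kitchen), open(d_kitchen_store)} ⊆ S  — applicable
  S \ del = {open(d_kitchen_store), open(d_office_lab)}
  ∪ add   = {at(store), open(d_kitchen_store), open(d_office_lab)}

== RESULT ==
["at(store)", "open(d_kitchen_store)", "open(d_office_lab)"]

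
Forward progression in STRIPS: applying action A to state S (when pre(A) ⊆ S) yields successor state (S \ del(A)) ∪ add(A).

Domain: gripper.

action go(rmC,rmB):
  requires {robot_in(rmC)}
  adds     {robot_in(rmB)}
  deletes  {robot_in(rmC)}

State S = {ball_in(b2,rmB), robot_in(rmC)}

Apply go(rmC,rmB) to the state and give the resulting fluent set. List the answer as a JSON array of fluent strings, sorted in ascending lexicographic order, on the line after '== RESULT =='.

Compute (S \ del) ∪ add:
  pre ⊆ S: {robot_in(rmC)} ⊆ S  — applicable
  S \ del = {ball_in(b2,rmB)}
  ∪ add   = {ball_in(b2,rmB), robot_in(rmB)}

== RESULT ==
["ball_in(b2,rmB)", "robot_in(rmB)"]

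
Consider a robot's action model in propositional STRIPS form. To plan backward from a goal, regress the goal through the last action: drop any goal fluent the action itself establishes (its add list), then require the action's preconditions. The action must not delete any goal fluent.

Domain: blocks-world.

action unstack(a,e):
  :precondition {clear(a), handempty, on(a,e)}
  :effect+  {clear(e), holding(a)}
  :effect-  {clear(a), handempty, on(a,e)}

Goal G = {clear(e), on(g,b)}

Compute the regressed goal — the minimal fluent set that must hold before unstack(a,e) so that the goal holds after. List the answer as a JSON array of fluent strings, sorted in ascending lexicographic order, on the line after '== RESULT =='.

Regress:
  G ∩ del = {}  (empty — regression defined)
  G \ add = {clear(e), on(g,b)} \ {clear(e), holding(a)} = {on(g,b)}
  ∪ pre   = {on(g,b)} ∪ {clear(a), handempty, on(a,e)}
          = {clear(a), handempty, on(a,e), on(g,b)}

== RESULT ==
["clear(a)", "handempty", "on(a,e)", "on(g,b)"]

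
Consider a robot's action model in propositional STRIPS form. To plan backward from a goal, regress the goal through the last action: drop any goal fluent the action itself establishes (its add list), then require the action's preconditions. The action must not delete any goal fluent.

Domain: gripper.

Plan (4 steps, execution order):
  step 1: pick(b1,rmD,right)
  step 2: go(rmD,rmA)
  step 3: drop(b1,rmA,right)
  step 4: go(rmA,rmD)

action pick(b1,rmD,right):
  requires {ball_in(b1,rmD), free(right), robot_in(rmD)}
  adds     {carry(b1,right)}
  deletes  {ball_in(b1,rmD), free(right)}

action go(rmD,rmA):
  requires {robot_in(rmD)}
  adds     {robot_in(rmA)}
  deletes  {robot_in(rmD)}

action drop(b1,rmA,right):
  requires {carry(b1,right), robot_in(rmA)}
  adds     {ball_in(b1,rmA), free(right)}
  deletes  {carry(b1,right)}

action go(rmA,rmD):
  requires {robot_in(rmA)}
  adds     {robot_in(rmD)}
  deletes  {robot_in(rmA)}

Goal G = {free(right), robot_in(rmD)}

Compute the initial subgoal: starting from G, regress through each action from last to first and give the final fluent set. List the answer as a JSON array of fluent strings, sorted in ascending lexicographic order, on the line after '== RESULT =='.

Work backward from the goal:
  through step 4 (go(rmA,rmD)): drop {robot_in(rmD)}, keep {free(right)}, require {robot_in(rmA)}
    → {free(right), robot_in(rmA)}
  through step 3 (drop(b1,rmA,right)): drop {free(right)}, keep {robot_in(rmA)}, require {carry(b1,right), robot_in(rmA)}
    → {carry(b1,right), robot_in(rmA)}
  through step 2 (go(rmD,rmA)): drop {robot_in(rmA)}, keep {carry(b1,right)}, require {robot_in(rmD)}
    → {carry(b1,right), robot_in(rmD)}
  through step 1 (pick(b1,rmD,right)): drop {carry(b1,right)}, keep {robot_in(rmD)}, require {ball_in(b1,rmD), free(right), robot_in(rmD)}
    → {ball_in(b1,rmD), free(right), robot_in(rmD)}

== RESULT ==
["ball_in(b1,rmD)", "free(right)", "robot_in(rmD)"]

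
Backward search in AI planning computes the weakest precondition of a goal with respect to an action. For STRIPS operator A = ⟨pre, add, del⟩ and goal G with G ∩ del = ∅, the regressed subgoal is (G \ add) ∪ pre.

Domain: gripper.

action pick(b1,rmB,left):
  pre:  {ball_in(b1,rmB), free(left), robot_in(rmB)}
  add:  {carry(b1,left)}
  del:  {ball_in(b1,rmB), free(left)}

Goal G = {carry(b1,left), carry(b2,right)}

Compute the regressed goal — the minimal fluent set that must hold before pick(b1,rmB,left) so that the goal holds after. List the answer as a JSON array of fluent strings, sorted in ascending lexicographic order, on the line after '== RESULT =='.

Compute (G \ add) ∪ pre:
  G ∩ del = {}  (empty — regression defined)
  G \ add = {carry(b1,left), carry(b2,right)} \ {carry(b1,left)} = {carry(b2,right)}
  ∪ pre   = {carry(b2,right)} ∪ {ball_in(b1,rmB), free(left), robot_in(rmB)}
          = {ball_in(b1,rmB), carry(b2,right), free(left), robot_in(rmB)}

== RESULT ==
["ball_in(b1,rmB)", "carry(b2,right)", "free(left)", "robot_in(rmB)"]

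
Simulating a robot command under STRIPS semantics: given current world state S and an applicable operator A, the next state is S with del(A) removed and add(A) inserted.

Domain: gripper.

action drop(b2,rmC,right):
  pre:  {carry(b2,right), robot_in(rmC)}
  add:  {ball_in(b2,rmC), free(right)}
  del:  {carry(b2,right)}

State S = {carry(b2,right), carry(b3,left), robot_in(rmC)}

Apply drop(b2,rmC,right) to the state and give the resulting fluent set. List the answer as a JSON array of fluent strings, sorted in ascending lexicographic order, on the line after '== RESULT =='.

Progress:
  pre ⊆ S: {carry(b2,right), robot_in(rmC)} ⊆ S  — applicable
  S \ del = {carry(b3,left), robot_in(rmC)}
  ∪ add   = {ball_in(b2,rmC), carry(b3,left), free(right), robot_in(rmC)}

== RESULT ==
["ball_in(b2,rmC)", "carry(b3,left)", "free(right)", "robot_in(rmC)"]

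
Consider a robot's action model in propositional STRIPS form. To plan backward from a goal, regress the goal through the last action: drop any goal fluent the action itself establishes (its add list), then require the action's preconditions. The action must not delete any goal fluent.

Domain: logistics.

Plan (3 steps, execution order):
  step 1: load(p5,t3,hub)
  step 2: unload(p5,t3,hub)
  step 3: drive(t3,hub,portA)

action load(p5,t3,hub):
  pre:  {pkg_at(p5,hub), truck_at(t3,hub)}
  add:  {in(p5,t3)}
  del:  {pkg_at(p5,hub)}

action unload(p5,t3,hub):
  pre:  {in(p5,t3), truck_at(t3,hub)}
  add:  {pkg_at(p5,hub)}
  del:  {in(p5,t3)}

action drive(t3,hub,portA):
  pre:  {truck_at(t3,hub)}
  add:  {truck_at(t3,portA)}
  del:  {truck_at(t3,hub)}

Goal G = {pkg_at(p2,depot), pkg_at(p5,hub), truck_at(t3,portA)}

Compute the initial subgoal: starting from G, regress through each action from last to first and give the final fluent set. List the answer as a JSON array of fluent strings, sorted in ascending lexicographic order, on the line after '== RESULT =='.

Work backward from the goal:
  through step 3 (drive(t3,hub,portA)): drop {truck_at(t3,portA)}, keep {pkg_at(p2,depot), pkg_at(p5,hub)}, require {truck_at(t3,hub)}
    → {pkg_at(p2,depot), pkg_at(p5,hub), truck_at(t3,hub)}
  through step 2 (unload(p5,t3,hub)): drop {pkg_at(p5,hub)}, keep {pkg_at(p2,depot), truck_at(t3,hub)}, require {in(p5,t3), truck_at(t3,hub)}
    → {in(p5,t3), pkg_at(p2,depot), truck_at(t3,hub)}
  through step 1 (load(p5,t3,hub)): drop {in(p5,t3)}, keep {pkg_at(p2,depot), truck_at(t3,hub)}, require {pkg_at(p5,hub), truck_at(t3,hub)}
    → {pkg_at(p2,depot), pkg_at(p5,hub), truck_at(t3,hub)}

== RESULT ==
["pkg_at(p2,depot)", "pkg_at(p5,hub)", "truck_at(t3,hub)"]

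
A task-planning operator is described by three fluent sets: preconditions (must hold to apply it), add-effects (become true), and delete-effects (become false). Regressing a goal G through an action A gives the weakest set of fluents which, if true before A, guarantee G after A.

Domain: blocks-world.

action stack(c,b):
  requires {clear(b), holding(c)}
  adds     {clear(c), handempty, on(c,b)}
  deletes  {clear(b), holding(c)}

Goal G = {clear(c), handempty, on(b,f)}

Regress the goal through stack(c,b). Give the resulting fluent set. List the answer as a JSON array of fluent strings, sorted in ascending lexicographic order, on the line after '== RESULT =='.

Compute (G \ add) ∪ pre:
  G ∩ del = {}  (empty — regression defined)
  G \ add = {clear(c), handempty, on(b,f)} \ {clear(c), handempty, on(c,b)} = {on(b,f)}
  ∪ pre   = {on(b,f)} ∪ {clear(b), holding(c)}
          = {clear(b), holding(c), on(b,f)}

== RESULT ==
["clear(b)", "holding(c)", "on(b,f)"]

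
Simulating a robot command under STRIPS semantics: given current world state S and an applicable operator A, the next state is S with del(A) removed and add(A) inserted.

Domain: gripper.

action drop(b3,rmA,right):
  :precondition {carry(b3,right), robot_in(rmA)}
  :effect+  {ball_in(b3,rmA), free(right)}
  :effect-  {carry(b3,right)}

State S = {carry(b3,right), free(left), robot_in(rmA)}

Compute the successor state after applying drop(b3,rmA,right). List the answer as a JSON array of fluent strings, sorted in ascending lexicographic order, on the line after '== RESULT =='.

Progress:
  pre ⊆ S: {carry(b3,right), robot_in(rmA)} ⊆ S  — applicable
  S \ del = {free(left), robot_in(rmA)}
  ∪ add   = {ball_in(b3,rmA), free(left), free(right), robot_in(rmA)}

== RESULT ==
["ball_in(b3,rmA)", "free(left)", "free(right)", "robot_in(rmA)"]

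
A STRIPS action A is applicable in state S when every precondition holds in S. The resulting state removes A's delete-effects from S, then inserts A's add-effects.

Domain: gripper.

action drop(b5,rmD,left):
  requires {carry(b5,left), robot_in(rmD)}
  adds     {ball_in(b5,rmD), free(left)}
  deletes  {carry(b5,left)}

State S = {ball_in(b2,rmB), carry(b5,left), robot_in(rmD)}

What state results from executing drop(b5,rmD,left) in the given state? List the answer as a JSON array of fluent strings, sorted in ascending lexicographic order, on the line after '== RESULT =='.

Compute (S \ del) ∪ add:
  pre ⊆ S: {carry(b5,left), robot_in(rmD)} ⊆ S  — applicable
  S \ del = {ball_in(b2,rmB), robot_in(rmD)}
  ∪ add   = {ball_in(b2,rmB), ball_in(b5,rmD), free(left), robot_in(rmD)}

== RESULT ==
["ball_in(b2,rmB)", "ball_in(b5,rmD)", "free(left)", "robot_in(rmD)"]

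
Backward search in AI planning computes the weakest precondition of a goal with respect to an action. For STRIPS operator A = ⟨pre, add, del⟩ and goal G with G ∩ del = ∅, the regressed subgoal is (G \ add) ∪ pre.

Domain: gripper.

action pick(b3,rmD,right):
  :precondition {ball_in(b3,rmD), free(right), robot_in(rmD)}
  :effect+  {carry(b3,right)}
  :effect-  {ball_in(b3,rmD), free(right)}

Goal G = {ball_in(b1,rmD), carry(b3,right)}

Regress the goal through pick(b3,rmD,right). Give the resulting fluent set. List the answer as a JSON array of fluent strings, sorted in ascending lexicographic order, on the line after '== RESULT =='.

Compute (G \ add) ∪ pre:
  G ∩ del = {}  (empty — regression defined)
  G \ add = {ball_in(b1,rmD), carry(b3,right)} \ {carry(b3,right)} = {ball_in(b1,rmD)}
  ∪ pre   = {ball_in(b1,rmD)} ∪ {ball_in(b3,rmD), free(right), robot_in(rmD)}
          = {ball_in(b1,rmD), ball_in(b3,rmD), free(right), robot_in(rmD)}

== RESULT ==
["ball_in(b1,rmD)", "ball_in(b3,rmD)", "free(right)", "robot_in(rmD)"]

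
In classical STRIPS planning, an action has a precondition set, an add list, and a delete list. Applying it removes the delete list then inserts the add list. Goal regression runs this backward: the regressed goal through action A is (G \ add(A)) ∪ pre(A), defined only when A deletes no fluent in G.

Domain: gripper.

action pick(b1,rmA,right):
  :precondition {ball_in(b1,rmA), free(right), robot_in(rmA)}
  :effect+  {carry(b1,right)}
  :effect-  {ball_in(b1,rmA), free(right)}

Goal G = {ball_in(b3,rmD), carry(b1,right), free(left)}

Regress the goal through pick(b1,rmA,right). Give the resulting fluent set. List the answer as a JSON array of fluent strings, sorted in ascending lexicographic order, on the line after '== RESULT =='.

Regress:
  G ∩ del = {}  (empty — regression defined)
  G \ add = {ball_in(b3,rmD), carry(b1,right), free(left)} \ {carry(b1,right)} = {ball_in(b3,rmD), free(left)}
  ∪ pre   = {ball_in(b3,rmD), free(left)} ∪ {ball_in(b1,rmA), free(right), robot_in(rmA)}
          = {ball_in(b1,rmA), ball_in(b3,rmD), free(left), free(right), robot_in(rmA)}

== RESULT ==
["ball_in(b1,rmA)", "ball_in(b3,rmD)", "free(left)", "free(right)", "robot_in(rmA)"]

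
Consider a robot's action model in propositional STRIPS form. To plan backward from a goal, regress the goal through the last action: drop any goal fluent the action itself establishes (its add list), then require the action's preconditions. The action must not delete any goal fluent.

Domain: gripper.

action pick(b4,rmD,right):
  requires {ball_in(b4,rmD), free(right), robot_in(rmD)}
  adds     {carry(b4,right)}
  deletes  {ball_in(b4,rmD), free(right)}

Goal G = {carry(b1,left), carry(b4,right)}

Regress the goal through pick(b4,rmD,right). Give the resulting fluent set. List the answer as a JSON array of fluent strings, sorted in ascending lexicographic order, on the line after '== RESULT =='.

Compute (G \ add) ∪ pre:
  G ∩ del = {}  (empty — regression defined)
  G \ add = {carry(b1,left), carry(b4,right)} \ {carry(b4,right)} = {carry(b1,left)}
  ∪ pre   = {carry(b1,left)} ∪ {ball_in(b4,rmD), free(right), robot_in(rmD)}
          = {ball_in(b4,rmD), carry(b1,left), free(right), robot_in(rmD)}

== RESULT ==
["ball_in(b4,rmD)", "carry(b1,left)", "free(right)", "robot_in(rmD)"]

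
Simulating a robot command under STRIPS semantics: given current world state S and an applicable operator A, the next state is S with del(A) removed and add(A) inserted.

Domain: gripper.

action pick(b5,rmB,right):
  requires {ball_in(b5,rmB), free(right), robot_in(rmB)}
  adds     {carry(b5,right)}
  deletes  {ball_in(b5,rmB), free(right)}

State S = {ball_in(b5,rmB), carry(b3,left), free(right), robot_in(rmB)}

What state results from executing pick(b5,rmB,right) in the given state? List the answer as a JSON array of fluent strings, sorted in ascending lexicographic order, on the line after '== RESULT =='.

Compute (S \ del) ∪ add:
  pre ⊆ S: {ball_in(b5,rmB), free(right), robot_in(rmB)} ⊆ S  — applicable
  S \ del = {carry(b3,left), robot_in(rmB)}
  ∪ add   = {carry(b3,left), carry(b5,right), robot_in(rmB)}

== RESULT ==
["carry(b3,left)", "carry(b5,right)", "robot_in(rmB)"]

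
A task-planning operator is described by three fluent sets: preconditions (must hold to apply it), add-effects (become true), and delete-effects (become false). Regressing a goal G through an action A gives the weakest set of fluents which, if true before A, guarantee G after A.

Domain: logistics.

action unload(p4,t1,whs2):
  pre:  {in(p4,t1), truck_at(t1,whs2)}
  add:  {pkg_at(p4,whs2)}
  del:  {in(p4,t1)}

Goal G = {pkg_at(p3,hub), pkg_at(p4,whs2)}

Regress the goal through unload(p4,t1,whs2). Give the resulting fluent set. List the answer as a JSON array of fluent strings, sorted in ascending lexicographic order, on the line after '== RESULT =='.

Regress:
  G ∩ del = {}  (empty — regression defined)
  G \ add = {pkg_at(p3,hub), pkg_at(p4,whs2)} \ {pkg_at(p4,whs2)} = {pkg_at(p3,hub)}
  ∪ pre   = {pkg_at(p3,hub)} ∪ {in(p4,t1), truck_at(t1,whs2)}
          = {in(p4,t1), pkg_at(p3,hub), truck_at(t1,whs2)}

== RESULT ==
["in(p4,t1)", "pkg_at(p3,hub)", "truck_at(t1,whs2)"]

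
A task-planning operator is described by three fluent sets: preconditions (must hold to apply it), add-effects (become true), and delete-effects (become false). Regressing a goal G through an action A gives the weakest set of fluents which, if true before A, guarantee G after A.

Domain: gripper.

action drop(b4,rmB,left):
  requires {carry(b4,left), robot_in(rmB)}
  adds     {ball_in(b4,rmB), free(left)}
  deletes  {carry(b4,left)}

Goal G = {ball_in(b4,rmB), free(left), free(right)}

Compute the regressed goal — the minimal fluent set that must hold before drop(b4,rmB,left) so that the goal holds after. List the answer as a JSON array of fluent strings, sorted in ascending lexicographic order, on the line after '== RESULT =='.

Regress:
  G ∩ del = {}  (empty — regression defined)
  G \ add = {ball_in(b4,rmB), free(left), free(right)} \ {ball_in(b4,rmB), free(left)} = {free(right)}
  ∪ pre   = {free(right)} ∪ {carry(b4,left), robot_in(rmB)}
          = {carry(b4,left), free(right), robot_in(rmB)}

== RESULT ==
["carry(b4,left)", "free(right)", "robot_in(rmB)"]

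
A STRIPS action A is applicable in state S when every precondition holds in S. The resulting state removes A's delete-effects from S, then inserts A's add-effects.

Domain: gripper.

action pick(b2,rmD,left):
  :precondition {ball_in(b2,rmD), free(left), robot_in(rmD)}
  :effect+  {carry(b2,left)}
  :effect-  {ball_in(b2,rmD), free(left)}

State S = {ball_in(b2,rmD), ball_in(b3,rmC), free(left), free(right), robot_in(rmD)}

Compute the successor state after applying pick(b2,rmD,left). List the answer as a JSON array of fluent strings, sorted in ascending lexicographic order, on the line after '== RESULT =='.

Compute (S \ del) ∪ add:
  pre ⊆ S: {ball_in(b2,rmD), free(left), robot_in(rmD)} ⊆ S  — applicable
  S \ del = {ball_in(b3,rmC), free(right), robot_in(rmD)}
  ∪ add   = {ball_in(b3,rmC), carry(b2,left), free(right), robot_in(rmD)}

== RESULT ==
["ball_in(b3,rmC)", "carry(b2,left)", "free(right)", "robot_in(rmD)"]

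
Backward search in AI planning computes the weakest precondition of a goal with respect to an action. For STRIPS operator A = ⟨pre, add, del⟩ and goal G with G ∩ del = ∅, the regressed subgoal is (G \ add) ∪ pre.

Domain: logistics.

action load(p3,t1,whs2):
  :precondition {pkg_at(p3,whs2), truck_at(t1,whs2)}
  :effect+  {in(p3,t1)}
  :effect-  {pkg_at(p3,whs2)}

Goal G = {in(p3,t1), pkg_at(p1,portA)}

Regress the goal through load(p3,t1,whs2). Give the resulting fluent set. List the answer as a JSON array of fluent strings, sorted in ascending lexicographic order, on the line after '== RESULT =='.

Regress:
  G ∩ del = {}  (empty — regression defined)
  G \ add = {in(p3,t1), pkg_at(p1,portA)} \ {in(p3,t1)} = {pkg_at(p1,portA)}
  ∪ pre   = {pkg_at(p1,portA)} ∪ {pkg_at(p3,whs2), truck_at(t1,whs2)}
          = {pkg_at(p1,portA), pkg_at(p3,whs2), truck_at(t1,whs2)}

== RESULT ==
["pkg_at(p1,portA)", "pkg_at(p3,whs2)", "truck_at(t1,whs2)"]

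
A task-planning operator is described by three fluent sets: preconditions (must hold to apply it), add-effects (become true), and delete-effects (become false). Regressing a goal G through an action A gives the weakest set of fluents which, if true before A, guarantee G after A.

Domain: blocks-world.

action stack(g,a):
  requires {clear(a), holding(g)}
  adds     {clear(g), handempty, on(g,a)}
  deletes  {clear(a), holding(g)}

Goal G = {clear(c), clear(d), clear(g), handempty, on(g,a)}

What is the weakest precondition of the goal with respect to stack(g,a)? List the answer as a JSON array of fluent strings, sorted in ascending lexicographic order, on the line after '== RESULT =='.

Regress:
  G ∩ del = {}  (empty — regression defined)
  G \ add = {clear(c), clear(d), clear(g), handempty, on(g,a)} \ {clear(g), handempty, on(g,a)} = {clear(c), clear(d)}
  ∪ pre   = {clear(c), clear(d)} ∪ {clear(a), holding(g)}
          = {clear(a), clear(c), clear(d), holding(g)}

== RESULT ==
["clear(a)", "clear(c)", "clear(d)", "holding(g)"]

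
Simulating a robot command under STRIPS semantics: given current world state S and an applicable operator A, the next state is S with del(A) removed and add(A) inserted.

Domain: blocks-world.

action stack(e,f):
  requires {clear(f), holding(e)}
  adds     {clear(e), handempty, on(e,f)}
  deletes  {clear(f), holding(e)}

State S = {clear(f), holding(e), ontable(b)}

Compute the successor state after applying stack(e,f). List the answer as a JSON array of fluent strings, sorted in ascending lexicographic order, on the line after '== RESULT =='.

Compute (S \ del) ∪ add:
  pre ⊆ S: {clear(f), holding(e)} ⊆ S  — applicable
  S \ del = {ontable(b)}
  ∪ add   = {clear(e), handempty, on(e,f), ontable(b)}

== RESULT ==
["clear(e)", "handempty", "on(e,f)", "ontable(b)"]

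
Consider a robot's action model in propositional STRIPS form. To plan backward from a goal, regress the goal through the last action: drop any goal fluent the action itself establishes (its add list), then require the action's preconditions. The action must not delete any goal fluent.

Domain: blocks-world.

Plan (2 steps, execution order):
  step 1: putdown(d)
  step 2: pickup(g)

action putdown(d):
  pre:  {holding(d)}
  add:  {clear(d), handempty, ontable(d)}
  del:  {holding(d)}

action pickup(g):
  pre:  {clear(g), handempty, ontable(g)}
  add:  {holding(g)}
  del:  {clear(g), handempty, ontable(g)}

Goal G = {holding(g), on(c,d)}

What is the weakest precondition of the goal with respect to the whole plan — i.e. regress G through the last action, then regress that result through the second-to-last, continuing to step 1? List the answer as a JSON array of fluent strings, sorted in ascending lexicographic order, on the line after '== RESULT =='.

Work backward from the goal:
  through step 2 (pickup(g)): drop {holding(g)}, keep {on(c,d)}, require {clear(g), handempty, ontable(g)}
    → {clear(g), handempty, on(c,d), ontable(g)}
  through step 1 (putdown(d)): drop {handempty}, keep {clear(g), on(c,d), ontable(g)}, require {holding(d)}
    → {clear(g), holding(d), on(c,d), ontable(g)}

== RESULT ==
["clear(g)", "holding(d)", "on(c,d)", "ontable(g)"]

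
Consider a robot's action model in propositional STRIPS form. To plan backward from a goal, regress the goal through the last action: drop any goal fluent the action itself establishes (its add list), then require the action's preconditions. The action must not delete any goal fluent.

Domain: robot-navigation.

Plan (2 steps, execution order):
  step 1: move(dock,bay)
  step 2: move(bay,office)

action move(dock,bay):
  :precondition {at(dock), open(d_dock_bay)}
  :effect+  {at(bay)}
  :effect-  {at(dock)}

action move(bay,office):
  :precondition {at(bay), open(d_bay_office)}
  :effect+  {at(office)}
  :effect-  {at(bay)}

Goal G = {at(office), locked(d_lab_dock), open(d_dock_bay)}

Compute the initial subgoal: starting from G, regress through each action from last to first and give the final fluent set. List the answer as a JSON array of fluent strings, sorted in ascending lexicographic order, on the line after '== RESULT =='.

Regress step by step:
  through step 2 (move(bay,office)): drop {at(office)}, keep {locked(d_lab_dock), open(d_dock_bay)}, require {at(bay), open(d_bay_office)}
    → {at(bay), locked(d_lab_dock), open(d_bay_office), open(d_dock_bay)}
  through step 1 (move(dock,bay)): drop {at(bay)}, keep {locked(d_lab_dock), open(d_bay_office), open(d_dock_bay)}, require {at(dock), open(d_dock_bay)}
    → {at(dock), locked(d_lab_dock), open(d_bay_office), open(d_dock_bay)}

== RESULT ==
["at(dock)", "locked(d_lab_dock)", "open(d_bay_office)", "open(d_dock_bay)"]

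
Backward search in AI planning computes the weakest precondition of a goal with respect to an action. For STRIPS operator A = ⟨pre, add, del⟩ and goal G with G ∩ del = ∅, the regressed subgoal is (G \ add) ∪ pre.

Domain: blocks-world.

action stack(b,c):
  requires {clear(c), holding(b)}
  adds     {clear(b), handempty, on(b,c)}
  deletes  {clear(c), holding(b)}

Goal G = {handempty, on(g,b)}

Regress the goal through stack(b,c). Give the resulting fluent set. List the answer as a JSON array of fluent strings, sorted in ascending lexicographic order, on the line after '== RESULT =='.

Regress:
  G ∩ del = {}  (empty — regression defined)
  G \ add = {handempty, on(g,b)} \ {clear(b), handempty, on(b,c)} = {on(g,b)}
  ∪ pre   = {on(g,b)} ∪ {clear(c), holding(b)}
          = {clear(c), holding(b), on(g,b)}

== RESULT ==
["clear(c)", "holding(b)", "on(g,b)"]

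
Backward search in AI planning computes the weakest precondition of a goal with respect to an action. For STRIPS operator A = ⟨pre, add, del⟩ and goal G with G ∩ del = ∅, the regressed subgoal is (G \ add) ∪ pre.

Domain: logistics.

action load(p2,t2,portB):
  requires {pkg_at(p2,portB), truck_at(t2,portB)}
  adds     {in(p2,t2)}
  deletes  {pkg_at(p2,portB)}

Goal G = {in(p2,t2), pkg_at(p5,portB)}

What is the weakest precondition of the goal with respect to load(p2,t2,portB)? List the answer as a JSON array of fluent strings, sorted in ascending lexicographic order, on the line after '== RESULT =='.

Compute (G \ add) ∪ pre:
  G ∩ del = {}  (empty — regression defined)
  G \ add = {in(p2,t2), pkg_at(p5,portB)} \ {in(p2,t2)} = {pkg_at(p5,portB)}
  ∪ pre   = {pkg_at(p5,portB)} ∪ {pkg_at(p2,portB), truck_at(t2,portB)}
          = {pkg_at(p2,portB), pkg_at(p5,portB), truck_at(t2,portB)}

== RESULT ==
["pkg_at(p2,portB)", "pkg_at(p5,portB)", "truck_at(t2,portB)"]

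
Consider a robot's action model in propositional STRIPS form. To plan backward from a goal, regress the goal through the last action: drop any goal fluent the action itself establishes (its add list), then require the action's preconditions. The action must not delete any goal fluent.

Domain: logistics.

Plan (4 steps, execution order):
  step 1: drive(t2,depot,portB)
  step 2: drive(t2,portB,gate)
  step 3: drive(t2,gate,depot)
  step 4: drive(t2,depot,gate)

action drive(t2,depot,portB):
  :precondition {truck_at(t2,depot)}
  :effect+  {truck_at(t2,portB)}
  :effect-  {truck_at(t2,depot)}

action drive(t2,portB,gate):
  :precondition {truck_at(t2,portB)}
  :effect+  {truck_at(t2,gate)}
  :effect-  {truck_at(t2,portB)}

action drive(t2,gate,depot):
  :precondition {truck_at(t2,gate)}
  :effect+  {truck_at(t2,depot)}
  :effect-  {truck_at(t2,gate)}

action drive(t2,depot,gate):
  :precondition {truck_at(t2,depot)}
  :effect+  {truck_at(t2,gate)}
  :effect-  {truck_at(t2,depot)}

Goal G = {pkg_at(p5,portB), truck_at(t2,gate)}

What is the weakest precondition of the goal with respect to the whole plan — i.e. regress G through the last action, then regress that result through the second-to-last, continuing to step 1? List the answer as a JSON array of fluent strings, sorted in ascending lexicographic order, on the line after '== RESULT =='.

Work backward from the goal:
  through step 4 (drive(t2,depot,gate)): drop {truck_at(t2,gate)}, keep {pkg_at(p5,portB)}, require {truck_at(t2,depot)}
    → {pkg_at(p5,portB), truck_at(t2,depot)}
  through step 3 (drive(t2,gate,depot)): drop {truck_at(t2,depot)}, keep {pkg_at(p5,portB)}, require {truck_at(t2,gate)}
    → {pkg_at(p5,portB), truck_at(t2,gate)}
  through step 2 (drive(t2,portB,gate)): drop {truck_at(t2,gate)}, keep {pkg_at(p5,portB)}, require {truck_at(t2,portB)}
    → {pkg_at(p5,portB), truck_at(t2,portB)}
  through step 1 (drive(t2,depot,portB)): drop {truck_at(t2,portB)}, keep {pkg_at(p5,portB)}, require {truck_at(t2,depot)}
    → {pkg_at(p5,portB), truck_at(t2,depot)}

== RESULT ==
["pkg_at(p5,portB)", "truck_at(t2,depot)"]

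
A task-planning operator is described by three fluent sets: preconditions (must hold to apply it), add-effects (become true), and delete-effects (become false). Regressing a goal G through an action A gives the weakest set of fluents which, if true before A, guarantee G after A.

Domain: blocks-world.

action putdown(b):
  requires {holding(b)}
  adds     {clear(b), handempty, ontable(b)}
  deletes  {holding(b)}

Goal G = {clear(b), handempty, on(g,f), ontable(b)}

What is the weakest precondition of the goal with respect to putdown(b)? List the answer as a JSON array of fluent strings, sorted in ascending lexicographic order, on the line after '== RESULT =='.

Compute (G \ add) ∪ pre:
  G ∩ del = {}  (empty — regression defined)
  G \ add = {clear(b), handempty, on(g,f), ontable(b)} \ {clear(b), handempty, ontable(b)} = {on(g,f)}
  ∪ pre   = {on(g,f)} ∪ {holding(b)}
          = {holding(b), on(g,f)}

== RESULT ==
["holding(b)", "on(g,f)"]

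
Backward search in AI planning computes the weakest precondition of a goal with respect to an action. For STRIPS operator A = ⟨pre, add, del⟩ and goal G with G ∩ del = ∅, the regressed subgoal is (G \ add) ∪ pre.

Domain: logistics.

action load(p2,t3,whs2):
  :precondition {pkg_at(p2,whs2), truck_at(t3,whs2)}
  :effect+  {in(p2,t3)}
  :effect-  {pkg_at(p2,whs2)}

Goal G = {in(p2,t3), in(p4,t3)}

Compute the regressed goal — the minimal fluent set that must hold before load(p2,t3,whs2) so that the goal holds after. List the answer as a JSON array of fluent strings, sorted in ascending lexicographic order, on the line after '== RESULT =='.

Compute (G \ add) ∪ pre:
  G ∩ del = {}  (empty — regression defined)
  G \ add = {in(p2,t3), in(p4,t3)} \ {in(p2,t3)} = {in(p4,t3)}
  ∪ pre   = {in(p4,t3)} ∪ {pkg_at(p2,whs2), truck_at(t3,whs2)}
          = {in(p4,t3), pkg_at(p2,whs2), truck_at(t3,whs2)}

== RESULT ==
["in(p4,t3)", "pkg_at(p2,whs2)", "truck_at(t3,whs2)"]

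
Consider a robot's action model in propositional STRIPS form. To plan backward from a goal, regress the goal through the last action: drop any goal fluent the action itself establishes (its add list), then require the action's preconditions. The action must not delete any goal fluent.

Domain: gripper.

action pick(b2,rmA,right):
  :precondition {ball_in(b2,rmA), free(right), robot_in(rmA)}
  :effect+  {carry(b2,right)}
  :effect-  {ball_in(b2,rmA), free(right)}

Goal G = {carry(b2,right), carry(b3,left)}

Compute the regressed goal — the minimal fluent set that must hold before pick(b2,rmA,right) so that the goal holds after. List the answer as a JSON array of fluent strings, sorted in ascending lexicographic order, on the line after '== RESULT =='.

Compute (G \ add) ∪ pre:
  G ∩ del = {}  (empty — regression defined)
  G \ add = {carry(b2,right), carry(b3,left)} \ {carry(b2,right)} = {carry(b3,left)}
  ∪ pre   = {carry(b3,left)} ∪ {ball_in(b2,rmA), free(right), robot_in(rmA)}
          = {ball_in(b2,rmA), carry(b3,left), free(right), robot_in(rmA)}

== RESULT ==
["ball_in(b2,rmA)", "carry(b3,left)", "free(right)", "robot_in(rmA)"]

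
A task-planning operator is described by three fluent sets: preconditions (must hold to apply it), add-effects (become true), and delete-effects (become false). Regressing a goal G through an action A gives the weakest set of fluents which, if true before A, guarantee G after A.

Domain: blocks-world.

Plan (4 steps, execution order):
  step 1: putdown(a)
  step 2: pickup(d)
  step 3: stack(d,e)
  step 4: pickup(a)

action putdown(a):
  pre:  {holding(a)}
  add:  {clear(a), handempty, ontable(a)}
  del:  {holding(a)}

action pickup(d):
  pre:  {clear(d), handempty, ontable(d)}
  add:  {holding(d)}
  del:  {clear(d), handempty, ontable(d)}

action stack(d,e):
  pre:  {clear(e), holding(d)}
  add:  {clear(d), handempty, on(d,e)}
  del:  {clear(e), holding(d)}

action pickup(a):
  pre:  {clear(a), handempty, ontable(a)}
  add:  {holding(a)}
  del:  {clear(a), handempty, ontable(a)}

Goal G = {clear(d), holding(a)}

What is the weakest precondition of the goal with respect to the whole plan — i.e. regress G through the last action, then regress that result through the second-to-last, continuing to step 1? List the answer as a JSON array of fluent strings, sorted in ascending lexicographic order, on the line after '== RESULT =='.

Regress step by step:
  through step 4 (pickup(a)): drop {holding(a)}, keep {clear(d)}, require {clear(a), handempty, ontable(a)}
    → {clear(a), clear(d), handempty, ontable(a)}
  through step 3 (stack(d,e)): drop {clear(d), handempty}, keep {clear(a), ontable(a)}, require {clear(e), holding(d)}
    → {clear(a), clear(e), holding(d), ontable(a)}
  through step 2 (pickup(d)): drop {holding(d)}, keep {clear(a), clear(e), ontable(a)}, require {clear(d), handempty, ontable(d)}
    → {clear(a), clear(d), clear(e), handempty, ontable(a), ontable(d)}
  through step 1 (putdown(a)): drop {clear(a), handempty, ontable(a)}, keep {clear(d), clear(e), ontable(d)}, require {holding(a)}
    → {clear(d), clear(e), holding(a), ontable(d)}

== RESULT ==
["clear(d)", "clear(e)", "holding(a)", "ontable(d)"]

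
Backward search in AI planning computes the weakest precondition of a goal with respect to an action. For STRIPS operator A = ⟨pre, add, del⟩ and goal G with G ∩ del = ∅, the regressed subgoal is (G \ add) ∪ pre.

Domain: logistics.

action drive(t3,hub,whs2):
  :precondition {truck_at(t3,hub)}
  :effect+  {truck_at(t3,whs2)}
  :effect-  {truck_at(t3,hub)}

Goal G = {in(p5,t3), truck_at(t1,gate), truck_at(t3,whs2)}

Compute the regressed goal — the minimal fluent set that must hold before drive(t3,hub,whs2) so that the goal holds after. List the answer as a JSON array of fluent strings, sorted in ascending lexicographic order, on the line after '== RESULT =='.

Compute (G \ add) ∪ pre:
  G ∩ del = {}  (empty — regression defined)
  G \ add = {in(p5,t3), truck_at(t1,gate), truck_at(t3,whs2)} \ {truck_at(t3,whs2)} = {in(p5,t3), truck_at(t1,gate)}
  ∪ pre   = {in(p5,t3), truck_at(t1,gate)} ∪ {truck_at(t3,hub)}
          = {in(p5,t3), truck_at(t1,gate), truck_at(t3,hub)}

== RESULT ==
["in(p5,t3)", "truck_at(t1,gate)", "truck_at(t3,hub)"]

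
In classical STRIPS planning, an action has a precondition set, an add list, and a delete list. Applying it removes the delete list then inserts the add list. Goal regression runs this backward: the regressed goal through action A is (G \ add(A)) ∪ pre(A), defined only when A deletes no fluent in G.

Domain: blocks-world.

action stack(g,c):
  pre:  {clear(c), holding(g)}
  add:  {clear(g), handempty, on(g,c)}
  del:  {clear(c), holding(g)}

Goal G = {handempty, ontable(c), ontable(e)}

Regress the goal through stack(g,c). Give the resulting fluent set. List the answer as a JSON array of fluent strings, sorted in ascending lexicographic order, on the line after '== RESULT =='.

Compute (G \ add) ∪ pre:
  G ∩ del = {}  (empty — regression defined)
  G \ add = {handempty, ontable(c), ontable(e)} \ {clear(g), handempty, on(g,c)} = {ontable(c), ontable(e)}
  ∪ pre   = {ontable(c), ontable(e)} ∪ {clear(c), holding(g)}
          = {clear(c), holding(g), ontable(c), ontable(e)}

== RESULT ==
["clear(c)", "holding(g)", "ontable(c)", "ontable(e)"]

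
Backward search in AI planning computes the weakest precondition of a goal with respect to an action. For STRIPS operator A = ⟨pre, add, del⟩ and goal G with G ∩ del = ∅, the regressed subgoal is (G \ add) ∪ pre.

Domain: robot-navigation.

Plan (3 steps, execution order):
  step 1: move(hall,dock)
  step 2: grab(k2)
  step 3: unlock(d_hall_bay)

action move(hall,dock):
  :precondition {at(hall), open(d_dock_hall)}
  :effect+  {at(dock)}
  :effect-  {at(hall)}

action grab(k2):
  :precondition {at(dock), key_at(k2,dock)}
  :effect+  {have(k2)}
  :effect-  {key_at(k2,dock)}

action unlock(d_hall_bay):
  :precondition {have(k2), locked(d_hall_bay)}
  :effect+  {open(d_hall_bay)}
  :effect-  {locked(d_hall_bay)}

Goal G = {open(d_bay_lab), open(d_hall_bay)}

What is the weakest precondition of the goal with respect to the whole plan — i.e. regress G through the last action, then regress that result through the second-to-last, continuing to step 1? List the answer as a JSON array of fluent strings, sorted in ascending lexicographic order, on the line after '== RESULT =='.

Regress step by step:
  through step 3 (unlock(d_hall_bay)): drop {open(d_hall_bay)}, keep {open(d_bay_lab)}, require {have(k2), locked(d_hall_bay)}
    → {have(k2), locked(d_hall_bay), open(d_bay_lab)}
  through step 2 (grab(k2)): drop {have(k2)}, keep {locked(d_hall_bay), open(d_bay_lab)}, require {at(dock), key_at(k2,dock)}
    → {at(dock), key_at(k2,dock), locked(d_hall_bay), open(d_bay_lab)}
  through step 1 (move(hall,dock)): drop {at(dock)}, keep {key_at(k2,dock), locked(d_hall_bay), open(d_bay_lab)}, require {at(hall), open(d_dock_hall)}
    → {at(hall), key_at(k2,dock), locked(d_hall_bay), open(d_bay_lab), open(d_dock_hall)}

== RESULT ==
["at(hall)", "key_at(k2,dock)", "locked(d_hall_bay)", "open(d_bay_lab)", "open(d_dock_hall)"]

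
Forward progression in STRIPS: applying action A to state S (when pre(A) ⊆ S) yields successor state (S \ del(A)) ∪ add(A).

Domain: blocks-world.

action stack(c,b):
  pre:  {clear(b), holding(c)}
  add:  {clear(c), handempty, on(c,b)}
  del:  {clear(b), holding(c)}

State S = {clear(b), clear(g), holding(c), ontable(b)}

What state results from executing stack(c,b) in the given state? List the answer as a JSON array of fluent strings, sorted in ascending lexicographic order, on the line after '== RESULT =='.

Compute (S \ del) ∪ add:
  pre ⊆ S: {clear(b), holding(c)} ⊆ S  — applicable
  S \ del = {clear(g), ontable(b)}
  ∪ add   = {clear(c), clear(g), handempty, on(c,b), ontable(b)}

== RESULT ==
["clear(c)", "clear(g)", "handempty", "on(c,b)", "ontable(b)"]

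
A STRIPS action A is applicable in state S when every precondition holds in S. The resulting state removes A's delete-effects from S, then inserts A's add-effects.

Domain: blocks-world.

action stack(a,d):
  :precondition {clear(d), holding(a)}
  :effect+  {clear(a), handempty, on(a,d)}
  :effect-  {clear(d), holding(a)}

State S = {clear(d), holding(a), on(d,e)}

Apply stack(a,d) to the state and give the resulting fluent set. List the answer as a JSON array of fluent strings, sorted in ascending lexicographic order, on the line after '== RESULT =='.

Compute (S \ del) ∪ add:
  pre ⊆ S: {clear(d), holding(a)} ⊆ S  — applicable
  S \ del = {on(d,e)}
  ∪ add   = {clear(a), handempty, on(a,d), on(d,e)}

== RESULT ==
["clear(a)", "handempty", "on(a,d)", "on(d,e)"]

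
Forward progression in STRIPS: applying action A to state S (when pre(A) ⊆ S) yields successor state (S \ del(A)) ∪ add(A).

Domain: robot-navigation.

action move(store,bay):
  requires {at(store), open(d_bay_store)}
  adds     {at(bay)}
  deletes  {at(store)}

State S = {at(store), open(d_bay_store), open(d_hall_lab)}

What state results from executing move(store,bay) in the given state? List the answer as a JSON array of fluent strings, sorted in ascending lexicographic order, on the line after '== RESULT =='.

Compute (S \ del) ∪ add:
  pre ⊆ S: {at(store), open(d_bay_store)} ⊆ S  — applicable
  S \ del = {open(d_bay_store), open(d_hall_lab)}
  ∪ add   = {at(bay), open(d_bay_store), open(d_hall_lab)}

== RESULT ==
["at(bay)", "open(d_bay_store)", "open(d_hall_lab)"]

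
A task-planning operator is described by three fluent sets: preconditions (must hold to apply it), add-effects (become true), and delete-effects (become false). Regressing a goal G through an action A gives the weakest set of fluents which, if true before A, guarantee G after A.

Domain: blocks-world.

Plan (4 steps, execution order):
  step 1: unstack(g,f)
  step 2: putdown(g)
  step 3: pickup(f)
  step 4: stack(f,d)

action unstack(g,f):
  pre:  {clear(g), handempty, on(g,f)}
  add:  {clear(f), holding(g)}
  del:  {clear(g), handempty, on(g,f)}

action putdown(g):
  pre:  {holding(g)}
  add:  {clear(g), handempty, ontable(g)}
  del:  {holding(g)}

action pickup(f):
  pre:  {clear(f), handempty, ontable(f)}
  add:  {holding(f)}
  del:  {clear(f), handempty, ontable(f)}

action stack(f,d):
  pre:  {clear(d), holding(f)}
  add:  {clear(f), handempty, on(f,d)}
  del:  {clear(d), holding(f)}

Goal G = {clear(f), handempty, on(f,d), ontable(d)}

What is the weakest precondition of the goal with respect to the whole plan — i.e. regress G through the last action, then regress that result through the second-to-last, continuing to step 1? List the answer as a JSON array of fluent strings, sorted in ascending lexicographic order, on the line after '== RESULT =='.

Regress step by step:
  through step 4 (stack(f,d)): drop {clear(f), handempty, on(f,d)}, keep {ontable(d)}, require {clear(d), holding(f)}
    → {clear(d), holding(f), ontable(d)}
  through step 3 (pickup(f)): drop {holding(f)}, keep {clear(d), ontable(d)}, require {clear(f), handempty, ontable(f)}
    → {clear(d), clear(f), handempty, ontable(d), ontable(f)}
  through step 2 (putdown(g)): drop {handempty}, keep {clear(d), clear(f), ontable(d), ontable(f)}, require {holding(g)}
    → {clear(d), clear(f), holding(g), ontable(d), ontable(f)}
  through step 1 (unstack(g,f)): drop {clear(f), holding(g)}, keep {clear(d), ontable(d), ontable(f)}, require {clear(g), handempty, on(g,f)}
    → {clear(d), clear(g), handempty, on(g,f), ontable(d), ontable(f)}

== RESULT ==
["clear(d)", "clear(g)", "handempty", "on(g,f)", "ontable(d)", "ontable(f)"]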